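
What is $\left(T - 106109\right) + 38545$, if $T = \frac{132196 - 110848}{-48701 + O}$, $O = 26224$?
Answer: $- \frac{1518657376}{22477} \approx -67565.0$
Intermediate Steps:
$T = - \frac{21348}{22477}$ ($T = \frac{132196 - 110848}{-48701 + 26224} = \frac{21348}{-22477} = 21348 \left(- \frac{1}{22477}\right) = - \frac{21348}{22477} \approx -0.94977$)
$\left(T - 106109\right) + 38545 = \left(- \frac{21348}{22477} - 106109\right) + 38545 = - \frac{2385033341}{22477} + 38545 = - \frac{1518657376}{22477}$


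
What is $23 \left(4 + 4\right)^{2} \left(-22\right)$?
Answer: $-32384$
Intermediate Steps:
$23 \left(4 + 4\right)^{2} \left(-22\right) = 23 \cdot 8^{2} \left(-22\right) = 23 \cdot 64 \left(-22\right) = 1472 \left(-22\right) = -32384$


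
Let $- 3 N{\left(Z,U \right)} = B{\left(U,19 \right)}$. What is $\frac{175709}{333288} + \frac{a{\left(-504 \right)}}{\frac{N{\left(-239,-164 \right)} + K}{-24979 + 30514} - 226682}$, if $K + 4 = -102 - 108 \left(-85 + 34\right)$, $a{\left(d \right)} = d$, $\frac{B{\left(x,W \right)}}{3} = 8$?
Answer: $\frac{18449019132067}{34847467766424} \approx 0.52942$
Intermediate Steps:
$B{\left(x,W \right)} = 24$ ($B{\left(x,W \right)} = 3 \cdot 8 = 24$)
$N{\left(Z,U \right)} = -8$ ($N{\left(Z,U \right)} = \left(- \frac{1}{3}\right) 24 = -8$)
$K = 5402$ ($K = -4 - \left(102 + 108 \left(-85 + 34\right)\right) = -4 - -5406 = -4 + \left(-102 + 5508\right) = -4 + 5406 = 5402$)
$\frac{175709}{333288} + \frac{a{\left(-504 \right)}}{\frac{N{\left(-239,-164 \right)} + K}{-24979 + 30514} - 226682} = \frac{175709}{333288} - \frac{504}{\frac{-8 + 5402}{-24979 + 30514} - 226682} = 175709 \cdot \frac{1}{333288} - \frac{504}{\frac{5394}{5535} - 226682} = \frac{175709}{333288} - \frac{504}{5394 \cdot \frac{1}{5535} - 226682} = \frac{175709}{333288} - \frac{504}{\frac{1798}{1845} - 226682} = \frac{175709}{333288} - \frac{504}{- \frac{418226492}{1845}} = \frac{175709}{333288} - - \frac{232470}{104556623} = \frac{175709}{333288} + \frac{232470}{104556623} = \frac{18449019132067}{34847467766424}$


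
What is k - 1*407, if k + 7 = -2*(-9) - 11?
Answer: -407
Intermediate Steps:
k = 0 (k = -7 + (-2*(-9) - 11) = -7 + (18 - 11) = -7 + 7 = 0)
k - 1*407 = 0 - 1*407 = 0 - 407 = -407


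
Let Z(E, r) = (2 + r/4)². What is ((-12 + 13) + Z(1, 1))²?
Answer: 9409/256 ≈ 36.754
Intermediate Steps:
Z(E, r) = (2 + r/4)² (Z(E, r) = (2 + r*(¼))² = (2 + r/4)²)
((-12 + 13) + Z(1, 1))² = ((-12 + 13) + (8 + 1)²/16)² = (1 + (1/16)*9²)² = (1 + (1/16)*81)² = (1 + 81/16)² = (97/16)² = 9409/256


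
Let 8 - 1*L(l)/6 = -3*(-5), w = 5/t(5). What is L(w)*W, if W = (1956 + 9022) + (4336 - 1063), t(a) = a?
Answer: -598542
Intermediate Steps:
w = 1 (w = 5/5 = 5*(1/5) = 1)
W = 14251 (W = 10978 + 3273 = 14251)
L(l) = -42 (L(l) = 48 - (-18)*(-5) = 48 - 6*15 = 48 - 90 = -42)
L(w)*W = -42*14251 = -598542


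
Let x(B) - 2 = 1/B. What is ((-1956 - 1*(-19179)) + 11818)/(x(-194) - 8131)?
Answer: -5633954/1577027 ≈ -3.5725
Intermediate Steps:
x(B) = 2 + 1/B
((-1956 - 1*(-19179)) + 11818)/(x(-194) - 8131) = ((-1956 - 1*(-19179)) + 11818)/((2 + 1/(-194)) - 8131) = ((-1956 + 19179) + 11818)/((2 - 1/194) - 8131) = (17223 + 11818)/(387/194 - 8131) = 29041/(-1577027/194) = 29041*(-194/1577027) = -5633954/1577027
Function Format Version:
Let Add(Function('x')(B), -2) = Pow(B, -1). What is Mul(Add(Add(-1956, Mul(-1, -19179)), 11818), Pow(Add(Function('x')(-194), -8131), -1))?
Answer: Rational(-5633954, 1577027) ≈ -3.5725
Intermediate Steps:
Function('x')(B) = Add(2, Pow(B, -1))
Mul(Add(Add(-1956, Mul(-1, -19179)), 11818), Pow(Add(Function('x')(-194), -8131), -1)) = Mul(Add(Add(-1956, Mul(-1, -19179)), 11818), Pow(Add(Add(2, Pow(-194, -1)), -8131), -1)) = Mul(Add(Add(-1956, 19179), 11818), Pow(Add(Add(2, Rational(-1, 194)), -8131), -1)) = Mul(Add(17223, 11818), Pow(Add(Rational(387, 194), -8131), -1)) = Mul(29041, Pow(Rational(-1577027, 194), -1)) = Mul(29041, Rational(-194, 1577027)) = Rational(-5633954, 1577027)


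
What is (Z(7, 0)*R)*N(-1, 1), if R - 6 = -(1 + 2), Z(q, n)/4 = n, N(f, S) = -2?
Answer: 0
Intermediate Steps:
Z(q, n) = 4*n
R = 3 (R = 6 - (1 + 2) = 6 - 1*3 = 6 - 3 = 3)
(Z(7, 0)*R)*N(-1, 1) = ((4*0)*3)*(-2) = (0*3)*(-2) = 0*(-2) = 0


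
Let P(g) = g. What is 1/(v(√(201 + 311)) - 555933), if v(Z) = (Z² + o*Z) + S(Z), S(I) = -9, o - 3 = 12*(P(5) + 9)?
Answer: -277715/154243756754 - 684*√2/77121878377 ≈ -1.8130e-6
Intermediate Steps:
o = 171 (o = 3 + 12*(5 + 9) = 3 + 12*14 = 3 + 168 = 171)
v(Z) = -9 + Z² + 171*Z (v(Z) = (Z² + 171*Z) - 9 = -9 + Z² + 171*Z)
1/(v(√(201 + 311)) - 555933) = 1/((-9 + (√(201 + 311))² + 171*√(201 + 311)) - 555933) = 1/((-9 + (√512)² + 171*√512) - 555933) = 1/((-9 + (16*√2)² + 171*(16*√2)) - 555933) = 1/((-9 + 512 + 2736*√2) - 555933) = 1/((503 + 2736*√2) - 555933) = 1/(-555430 + 2736*√2)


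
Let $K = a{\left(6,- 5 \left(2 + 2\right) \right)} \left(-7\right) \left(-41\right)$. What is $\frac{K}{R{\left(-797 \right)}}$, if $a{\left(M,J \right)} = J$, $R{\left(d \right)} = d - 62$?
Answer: $\frac{5740}{859} \approx 6.6822$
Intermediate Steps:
$R{\left(d \right)} = -62 + d$
$K = -5740$ ($K = - 5 \left(2 + 2\right) \left(-7\right) \left(-41\right) = \left(-5\right) 4 \left(-7\right) \left(-41\right) = \left(-20\right) \left(-7\right) \left(-41\right) = 140 \left(-41\right) = -5740$)
$\frac{K}{R{\left(-797 \right)}} = - \frac{5740}{-62 - 797} = - \frac{5740}{-859} = \left(-5740\right) \left(- \frac{1}{859}\right) = \frac{5740}{859}$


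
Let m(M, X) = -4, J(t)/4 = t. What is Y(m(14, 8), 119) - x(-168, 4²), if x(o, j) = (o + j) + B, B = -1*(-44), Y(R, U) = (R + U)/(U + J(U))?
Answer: 12875/119 ≈ 108.19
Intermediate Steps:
J(t) = 4*t
Y(R, U) = (R + U)/(5*U) (Y(R, U) = (R + U)/(U + 4*U) = (R + U)/((5*U)) = (R + U)*(1/(5*U)) = (R + U)/(5*U))
B = 44
x(o, j) = 44 + j + o (x(o, j) = (o + j) + 44 = (j + o) + 44 = 44 + j + o)
Y(m(14, 8), 119) - x(-168, 4²) = (⅕)*(-4 + 119)/119 - (44 + 4² - 168) = (⅕)*(1/119)*115 - (44 + 16 - 168) = 23/119 - 1*(-108) = 23/119 + 108 = 12875/119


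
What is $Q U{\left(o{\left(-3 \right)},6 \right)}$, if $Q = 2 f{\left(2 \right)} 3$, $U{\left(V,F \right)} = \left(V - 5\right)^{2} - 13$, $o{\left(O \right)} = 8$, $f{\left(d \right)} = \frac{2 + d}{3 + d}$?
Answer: $- \frac{96}{5} \approx -19.2$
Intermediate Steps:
$f{\left(d \right)} = \frac{2 + d}{3 + d}$
$U{\left(V,F \right)} = -13 + \left(-5 + V\right)^{2}$ ($U{\left(V,F \right)} = \left(-5 + V\right)^{2} - 13 = -13 + \left(-5 + V\right)^{2}$)
$Q = \frac{24}{5}$ ($Q = 2 \frac{2 + 2}{3 + 2} \cdot 3 = 2 \cdot \frac{1}{5} \cdot 4 \cdot 3 = 2 \cdot \frac{4}{5} \cdot 3 = \frac{8}{5} \cdot 3 = \frac{24}{5} \approx 4.8$)
$Q U{\left(o{\left(-3 \right)},6 \right)} = \frac{24 \left(-13 + \left(-5 + 8\right)^{2}\right)}{5} = \frac{24 \left(-13 + 3^{2}\right)}{5} = \frac{24 \left(-13 + 9\right)}{5} = \frac{24}{5} \left(-4\right) = - \frac{96}{5}$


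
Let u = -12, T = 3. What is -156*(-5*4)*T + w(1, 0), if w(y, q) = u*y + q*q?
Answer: 9348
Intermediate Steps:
w(y, q) = q**2 - 12*y (w(y, q) = -12*y + q*q = -12*y + q**2 = q**2 - 12*y)
-156*(-5*4)*T + w(1, 0) = -156*(-5*4)*3 + (0**2 - 12*1) = -(-3120)*3 + (0 - 12) = -156*(-60) - 12 = 9360 - 12 = 9348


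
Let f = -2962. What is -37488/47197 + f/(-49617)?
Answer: -1720244582/2341773549 ≈ -0.73459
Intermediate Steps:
-37488/47197 + f/(-49617) = -37488/47197 - 2962/(-49617) = -37488*1/47197 - 2962*(-1/49617) = -37488/47197 + 2962/49617 = -1720244582/2341773549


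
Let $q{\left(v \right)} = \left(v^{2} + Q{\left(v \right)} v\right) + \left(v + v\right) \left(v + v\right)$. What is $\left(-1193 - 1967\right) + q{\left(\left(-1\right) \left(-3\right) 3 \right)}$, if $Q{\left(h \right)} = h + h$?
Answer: $-2593$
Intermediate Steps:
$Q{\left(h \right)} = 2 h$
$q{\left(v \right)} = 7 v^{2}$ ($q{\left(v \right)} = \left(v^{2} + 2 v v\right) + \left(v + v\right) \left(v + v\right) = \left(v^{2} + 2 v^{2}\right) + 2 v 2 v = 3 v^{2} + 4 v^{2} = 7 v^{2}$)
$\left(-1193 - 1967\right) + q{\left(\left(-1\right) \left(-3\right) 3 \right)} = \left(-1193 - 1967\right) + 7 \left(\left(-1\right) \left(-3\right) 3\right)^{2} = -3160 + 7 \left(3 \cdot 3\right)^{2} = -3160 + 7 \cdot 9^{2} = -3160 + 7 \cdot 81 = -3160 + 567 = -2593$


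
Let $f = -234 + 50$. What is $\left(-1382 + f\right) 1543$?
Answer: $-2416338$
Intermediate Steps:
$f = -184$
$\left(-1382 + f\right) 1543 = \left(-1382 - 184\right) 1543 = \left(-1566\right) 1543 = -2416338$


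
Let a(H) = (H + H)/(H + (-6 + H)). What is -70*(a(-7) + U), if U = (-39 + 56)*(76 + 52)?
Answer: -152369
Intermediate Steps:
U = 2176 (U = 17*128 = 2176)
a(H) = 2*H/(-6 + 2*H) (a(H) = (2*H)/(-6 + 2*H) = 2*H/(-6 + 2*H))
-70*(a(-7) + U) = -70*(-7/(-3 - 7) + 2176) = -70*(-7/(-10) + 2176) = -70*(-7*(-⅒) + 2176) = -70*(7/10 + 2176) = -70*21767/10 = -152369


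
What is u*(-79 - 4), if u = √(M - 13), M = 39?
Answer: -83*√26 ≈ -423.22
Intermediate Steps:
u = √26 (u = √(39 - 13) = √26 ≈ 5.0990)
u*(-79 - 4) = √26*(-79 - 4) = √26*(-83) = -83*√26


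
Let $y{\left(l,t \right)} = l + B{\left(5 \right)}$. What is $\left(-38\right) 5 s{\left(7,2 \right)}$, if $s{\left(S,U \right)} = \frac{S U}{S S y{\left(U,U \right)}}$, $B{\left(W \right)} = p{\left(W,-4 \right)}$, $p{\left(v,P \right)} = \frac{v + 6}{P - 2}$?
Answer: $- \frac{2280}{7} \approx -325.71$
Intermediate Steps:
$p{\left(v,P \right)} = \frac{6 + v}{-2 + P}$
$B{\left(W \right)} = -1 - \frac{W}{6}$ ($B{\left(W \right)} = \frac{6 + W}{-2 - 4} = \frac{6 + W}{-6} = - \frac{6 + W}{6} = -1 - \frac{W}{6}$)
$y{\left(l,t \right)} = - \frac{11}{6} + l$ ($y{\left(l,t \right)} = l - \frac{11}{6} = - \frac{11}{6} + l$)
$s{\left(S,U \right)} = \frac{U}{S \left(- \frac{11}{6} + U\right)}$ ($s{\left(S,U \right)} = \frac{S U}{S S \left(- \frac{11}{6} + U\right)} = \frac{S U}{S^{2} \left(- \frac{11}{6} + U\right)} = S U \frac{1}{S^{2} \left(- \frac{11}{6} + U\right)} = \frac{U}{S \left(- \frac{11}{6} + U\right)}$)
$\left(-38\right) 5 s{\left(7,2 \right)} = \left(-38\right) 5 \cdot 6 \cdot 2 \cdot \frac{1}{7} \frac{1}{-11 + 6 \cdot 2} = - 190 \cdot 6 \cdot 2 \cdot \frac{1}{7} \frac{1}{-11 + 12} = - 190 \cdot 6 \cdot 2 \cdot \frac{1}{7} \cdot 1^{-1} = - 190 \cdot 6 \cdot 2 \cdot \frac{1}{7} \cdot 1 = \left(-190\right) \frac{12}{7} = - \frac{2280}{7}$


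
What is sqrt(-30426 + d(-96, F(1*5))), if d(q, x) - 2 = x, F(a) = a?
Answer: I*sqrt(30419) ≈ 174.41*I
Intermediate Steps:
d(q, x) = 2 + x
sqrt(-30426 + d(-96, F(1*5))) = sqrt(-30426 + (2 + 1*5)) = sqrt(-30426 + (2 + 5)) = sqrt(-30426 + 7) = sqrt(-30419) = I*sqrt(30419)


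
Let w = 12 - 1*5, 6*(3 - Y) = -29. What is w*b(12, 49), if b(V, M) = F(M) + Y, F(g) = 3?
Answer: 455/6 ≈ 75.833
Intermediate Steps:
Y = 47/6 (Y = 3 - ⅙*(-29) = 3 + 29/6 = 47/6 ≈ 7.8333)
b(V, M) = 65/6 (b(V, M) = 3 + 47/6 = 65/6)
w = 7 (w = 12 - 5 = 7)
w*b(12, 49) = 7*(65/6) = 455/6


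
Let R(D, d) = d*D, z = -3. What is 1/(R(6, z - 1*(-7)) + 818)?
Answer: 1/842 ≈ 0.0011876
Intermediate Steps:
R(D, d) = D*d
1/(R(6, z - 1*(-7)) + 818) = 1/(6*(-3 - 1*(-7)) + 818) = 1/(6*(-3 + 7) + 818) = 1/(6*4 + 818) = 1/(24 + 818) = 1/842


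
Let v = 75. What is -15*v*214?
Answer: -240750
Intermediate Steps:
-15*v*214 = -15*75*214 = -1125*214 = -240750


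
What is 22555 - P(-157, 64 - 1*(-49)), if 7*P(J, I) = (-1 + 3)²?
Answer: 157881/7 ≈ 22554.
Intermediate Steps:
P(J, I) = 4/7 (P(J, I) = (-1 + 3)²/7 = (⅐)*2² = (⅐)*4 = 4/7)
22555 - P(-157, 64 - 1*(-49)) = 22555 - 1*4/7 = 22555 - 4/7 = 157881/7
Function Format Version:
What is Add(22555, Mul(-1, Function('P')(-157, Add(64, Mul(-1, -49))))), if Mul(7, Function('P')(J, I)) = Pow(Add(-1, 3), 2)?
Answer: Rational(157881, 7) ≈ 22554.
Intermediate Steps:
Function('P')(J, I) = Rational(4, 7) (Function('P')(J, I) = Mul(Rational(1, 7), Pow(Add(-1, 3), 2)) = Mul(Rational(1, 7), Pow(2, 2)) = Mul(Rational(1, 7), 4) = Rational(4, 7))
Add(22555, Mul(-1, Function('P')(-157, Add(64, Mul(-1, -49))))) = Add(22555, Mul(-1, Rational(4, 7))) = Add(22555, Rational(-4, 7)) = Rational(157881, 7)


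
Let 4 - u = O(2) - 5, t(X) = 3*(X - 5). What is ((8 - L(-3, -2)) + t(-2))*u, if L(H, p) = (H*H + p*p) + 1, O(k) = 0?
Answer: -243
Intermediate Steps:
t(X) = -15 + 3*X (t(X) = 3*(-5 + X) = -15 + 3*X)
L(H, p) = 1 + H**2 + p**2 (L(H, p) = (H**2 + p**2) + 1 = 1 + H**2 + p**2)
u = 9 (u = 4 - (0 - 5) = 4 - 1*(-5) = 4 + 5 = 9)
((8 - L(-3, -2)) + t(-2))*u = ((8 - (1 + (-3)**2 + (-2)**2)) + (-15 + 3*(-2)))*9 = ((8 - (1 + 9 + 4)) + (-15 - 6))*9 = ((8 - 1*14) - 21)*9 = ((8 - 14) - 21)*9 = (-6 - 21)*9 = -27*9 = -243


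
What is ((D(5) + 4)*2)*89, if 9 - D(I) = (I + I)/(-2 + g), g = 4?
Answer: 1424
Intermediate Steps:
D(I) = 9 - I (D(I) = 9 - (I + I)/(-2 + 4) = 9 - 2*I/2 = 9 - I)
((D(5) + 4)*2)*89 = (((9 - 1*5) + 4)*2)*89 = (((9 - 5) + 4)*2)*89 = ((4 + 4)*2)*89 = (8*2)*89 = 16*89 = 1424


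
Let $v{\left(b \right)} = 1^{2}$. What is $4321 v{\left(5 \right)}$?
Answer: $4321$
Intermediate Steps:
$v{\left(b \right)} = 1$
$4321 v{\left(5 \right)} = 4321 \cdot 1 = 4321$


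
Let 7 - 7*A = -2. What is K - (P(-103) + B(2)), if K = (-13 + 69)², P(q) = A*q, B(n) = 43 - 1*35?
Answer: 22823/7 ≈ 3260.4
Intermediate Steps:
A = 9/7 (A = 1 - ⅐*(-2) = 1 + 2/7 = 9/7 ≈ 1.2857)
B(n) = 8 (B(n) = 43 - 35 = 8)
P(q) = 9*q/7
K = 3136 (K = 56² = 3136)
K - (P(-103) + B(2)) = 3136 - ((9/7)*(-103) + 8) = 3136 - (-927/7 + 8) = 3136 - 1*(-871/7) = 3136 + 871/7 = 22823/7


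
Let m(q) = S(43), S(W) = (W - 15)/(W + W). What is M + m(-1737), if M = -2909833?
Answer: -125122805/43 ≈ -2.9098e+6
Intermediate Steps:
S(W) = (-15 + W)/(2*W) (S(W) = (-15 + W)/((2*W)) = (-15 + W)*(1/(2*W)) = (-15 + W)/(2*W))
m(q) = 14/43 (m(q) = (½)*(-15 + 43)/43 = (½)*(1/43)*28 = 14/43)
M + m(-1737) = -2909833 + 14/43 = -125122805/43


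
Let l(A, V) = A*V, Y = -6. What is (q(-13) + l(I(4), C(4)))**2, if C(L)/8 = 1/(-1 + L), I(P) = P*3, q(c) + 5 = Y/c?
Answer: 127449/169 ≈ 754.14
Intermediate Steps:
q(c) = -5 - 6/c
I(P) = 3*P
C(L) = 8/(-1 + L)
(q(-13) + l(I(4), C(4)))**2 = ((-5 - 6/(-13)) + (3*4)*(8/(-1 + 4)))**2 = ((-5 - 6*(-1/13)) + 12*(8/3))**2 = ((-5 + 6/13) + 12*(8*(1/3)))**2 = (-59/13 + 12*(8/3))**2 = (-59/13 + 32)**2 = (357/13)**2 = 127449/169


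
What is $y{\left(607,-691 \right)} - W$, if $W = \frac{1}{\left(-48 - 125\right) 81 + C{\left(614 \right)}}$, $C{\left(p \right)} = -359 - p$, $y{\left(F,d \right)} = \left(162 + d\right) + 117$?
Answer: $- \frac{6174231}{14986} \approx -412.0$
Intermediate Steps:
$y{\left(F,d \right)} = 279 + d$
$W = - \frac{1}{14986}$ ($W = \frac{1}{\left(-48 - 125\right) 81 - 973} = \frac{1}{\left(-173\right) 81 - 973} = \frac{1}{-14013 - 973} = \frac{1}{-14986} = - \frac{1}{14986} \approx -6.6729 \cdot 10^{-5}$)
$y{\left(607,-691 \right)} - W = \left(279 - 691\right) - - \frac{1}{14986} = -412 + \frac{1}{14986} = - \frac{6174231}{14986}$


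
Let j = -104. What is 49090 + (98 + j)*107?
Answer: 48448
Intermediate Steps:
49090 + (98 + j)*107 = 49090 + (98 - 104)*107 = 49090 - 6*107 = 49090 - 642 = 48448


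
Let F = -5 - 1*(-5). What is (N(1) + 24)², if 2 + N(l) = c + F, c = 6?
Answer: 784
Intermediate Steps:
F = 0 (F = -5 + 5 = 0)
N(l) = 4 (N(l) = -2 + (6 + 0) = -2 + 6 = 4)
(N(1) + 24)² = (4 + 24)² = 28² = 784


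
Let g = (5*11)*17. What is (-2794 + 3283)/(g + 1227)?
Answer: 489/2162 ≈ 0.22618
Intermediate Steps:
g = 935 (g = 55*17 = 935)
(-2794 + 3283)/(g + 1227) = (-2794 + 3283)/(935 + 1227) = 489/2162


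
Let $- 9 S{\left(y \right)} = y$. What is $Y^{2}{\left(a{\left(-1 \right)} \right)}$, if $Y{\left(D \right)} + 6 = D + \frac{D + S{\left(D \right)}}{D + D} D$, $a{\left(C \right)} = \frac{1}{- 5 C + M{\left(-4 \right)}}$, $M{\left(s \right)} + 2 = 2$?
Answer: $\frac{66049}{2025} \approx 32.617$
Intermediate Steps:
$M{\left(s \right)} = 0$ ($M{\left(s \right)} = -2 + 2 = 0$)
$S{\left(y \right)} = - \frac{y}{9}$
$a{\left(C \right)} = - \frac{1}{5 C}$ ($a{\left(C \right)} = \frac{1}{- 5 C + 0} = \frac{1}{\left(-5\right) C} = - \frac{1}{5 C}$)
$Y{\left(D \right)} = -6 + \frac{13 D}{9}$ ($Y{\left(D \right)} = -6 + \left(D + \frac{D - \frac{D}{9}}{D + D} D\right) = -6 + \left(D + \frac{\frac{8}{9} D}{2 D} D\right) = -6 + \left(D + \frac{8 D}{9} \frac{1}{2 D} D\right) = -6 + \left(D + \frac{4 D}{9}\right) = -6 + \frac{13 D}{9}$)
$Y^{2}{\left(a{\left(-1 \right)} \right)} = \left(-6 + \frac{13 \left(- \frac{1}{5 \left(-1\right)}\right)}{9}\right)^{2} = \left(-6 + \frac{13 \left(\left(- \frac{1}{5}\right) \left(-1\right)\right)}{9}\right)^{2} = \left(-6 + \frac{13}{9} \cdot \frac{1}{5}\right)^{2} = \left(-6 + \frac{13}{45}\right)^{2} = \left(- \frac{257}{45}\right)^{2} = \frac{66049}{2025}$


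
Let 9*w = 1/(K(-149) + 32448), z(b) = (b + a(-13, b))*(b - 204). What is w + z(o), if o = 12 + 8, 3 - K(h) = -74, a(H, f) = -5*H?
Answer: -4578218999/292725 ≈ -15640.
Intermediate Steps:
K(h) = 77 (K(h) = 3 - 1*(-74) = 3 + 74 = 77)
o = 20
z(b) = (-204 + b)*(65 + b) (z(b) = (b - 5*(-13))*(b - 204) = (b + 65)*(-204 + b) = (65 + b)*(-204 + b) = (-204 + b)*(65 + b))
w = 1/292725 (w = 1/(9*(77 + 32448)) = (⅑)/32525 = (⅑)*(1/32525) = 1/292725 ≈ 3.4162e-6)
w + z(o) = 1/292725 + (-13260 + 20² - 139*20) = 1/292725 + (-13260 + 400 - 2780) = 1/292725 - 15640 = -4578218999/292725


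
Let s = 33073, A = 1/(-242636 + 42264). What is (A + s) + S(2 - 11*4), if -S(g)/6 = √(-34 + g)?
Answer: 6626903155/200372 - 12*I*√19 ≈ 33073.0 - 52.307*I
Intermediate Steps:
A = -1/200372 (A = 1/(-200372) = -1/200372 ≈ -4.9907e-6)
S(g) = -6*√(-34 + g)
(A + s) + S(2 - 11*4) = (-1/200372 + 33073) - 6*√(-34 + (2 - 11*4)) = 6626903155/200372 - 6*√(-34 + (2 - 44)) = 6626903155/200372 - 6*√(-34 - 42) = 6626903155/200372 - 12*I*√19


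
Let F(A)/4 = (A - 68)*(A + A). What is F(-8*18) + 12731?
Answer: 256955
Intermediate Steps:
F(A) = 8*A*(-68 + A) (F(A) = 4*((A - 68)*(A + A)) = 4*((-68 + A)*(2*A)) = 4*(2*A*(-68 + A)) = 8*A*(-68 + A))
F(-8*18) + 12731 = 8*(-8*18)*(-68 - 8*18) + 12731 = 8*(-144)*(-68 - 144) + 12731 = 8*(-144)*(-212) + 12731 = 244224 + 12731 = 256955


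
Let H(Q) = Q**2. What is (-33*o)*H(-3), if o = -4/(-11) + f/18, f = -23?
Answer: 543/2 ≈ 271.50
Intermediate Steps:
o = -181/198 (o = -4/(-11) - 23/18 = -4*(-1/11) - 23*1/18 = 4/11 - 23/18 = -181/198 ≈ -0.91414)
(-33*o)*H(-3) = -33*(-181/198)*(-3)**2 = (181/6)*9 = 543/2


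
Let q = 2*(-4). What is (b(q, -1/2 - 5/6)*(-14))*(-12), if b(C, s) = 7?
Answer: 1176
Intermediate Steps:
q = -8
(b(q, -1/2 - 5/6)*(-14))*(-12) = (7*(-14))*(-12) = -98*(-12) = 1176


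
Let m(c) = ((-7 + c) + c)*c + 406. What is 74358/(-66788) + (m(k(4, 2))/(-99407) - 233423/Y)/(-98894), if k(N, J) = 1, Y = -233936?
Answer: -42751917572579929401/38399221326924178336 ≈ -1.1134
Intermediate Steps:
m(c) = 406 + c*(-7 + 2*c) (m(c) = (-7 + 2*c)*c + 406 = c*(-7 + 2*c) + 406 = 406 + c*(-7 + 2*c))
74358/(-66788) + (m(k(4, 2))/(-99407) - 233423/Y)/(-98894) = 74358/(-66788) + ((406 - 7*1 + 2*1**2)/(-99407) - 233423/(-233936))/(-98894) = 74358*(-1/66788) + ((406 - 7 + 2*1)*(-1/99407) - 233423*(-1/233936))*(-1/98894) = -37179/33394 + ((406 - 7 + 2)*(-1/99407) + 233423/233936)*(-1/98894) = -37179/33394 + (401*(-1/99407) + 233423/233936)*(-1/98894) = -37179/33394 + (-401/99407 + 233423/233936)*(-1/98894) = -37179/33394 + (23110071825/23254875952)*(-1/98894) = -37179/33394 - 23110071825/2299767702397088 = -42751917572579929401/38399221326924178336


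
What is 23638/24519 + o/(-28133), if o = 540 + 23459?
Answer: 76576373/689793027 ≈ 0.11101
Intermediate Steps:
o = 23999
23638/24519 + o/(-28133) = 23638/24519 + 23999/(-28133) = 23638*(1/24519) + 23999*(-1/28133) = 23638/24519 - 23999/28133 = 76576373/689793027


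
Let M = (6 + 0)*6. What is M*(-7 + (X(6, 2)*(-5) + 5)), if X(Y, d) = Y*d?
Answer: -2232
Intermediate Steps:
M = 36 (M = 6*6 = 36)
M*(-7 + (X(6, 2)*(-5) + 5)) = 36*(-7 + ((6*2)*(-5) + 5)) = 36*(-7 + (12*(-5) + 5)) = 36*(-7 + (-60 + 5)) = 36*(-7 - 55) = 36*(-62) = -2232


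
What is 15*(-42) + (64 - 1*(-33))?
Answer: -533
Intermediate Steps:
15*(-42) + (64 - 1*(-33)) = -630 + (64 + 33) = -630 + 97 = -533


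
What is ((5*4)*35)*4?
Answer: 2800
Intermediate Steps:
((5*4)*35)*4 = (20*35)*4 = 700*4 = 2800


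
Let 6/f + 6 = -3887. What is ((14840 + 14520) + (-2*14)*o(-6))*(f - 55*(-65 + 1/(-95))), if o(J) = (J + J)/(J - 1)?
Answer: 33852765952/323 ≈ 1.0481e+8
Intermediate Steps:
f = -6/3893 (f = 6/(-6 - 3887) = 6/(-3893) = 6*(-1/3893) = -6/3893 ≈ -0.0015412)
o(J) = 2*J/(-1 + J) (o(J) = (2*J)/(-1 + J) = 2*J/(-1 + J))
((14840 + 14520) + (-2*14)*o(-6))*(f - 55*(-65 + 1/(-95))) = ((14840 + 14520) + (-2*14)*(2*(-6)/(-1 - 6)))*(-6/3893 - 55*(-65 + 1/(-95))) = (29360 - 56*(-6)/(-7))*(-6/3893 - 55*(-65 - 1/95)) = (29360 - 56*(-6)*(-1)/7)*(-6/3893 - 55*(-6176/95)) = (29360 - 28*12/7)*(-6/3893 + 67936/19) = (29360 - 48)*(264474734/73967) = 29312*(264474734/73967) = 33852765952/323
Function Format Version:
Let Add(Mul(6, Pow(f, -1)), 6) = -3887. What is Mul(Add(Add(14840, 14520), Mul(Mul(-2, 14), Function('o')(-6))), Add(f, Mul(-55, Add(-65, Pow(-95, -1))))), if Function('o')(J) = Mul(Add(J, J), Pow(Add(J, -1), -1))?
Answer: Rational(33852765952, 323) ≈ 1.0481e+8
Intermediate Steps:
f = Rational(-6, 3893) (f = Mul(6, Pow(Add(-6, -3887), -1)) = Mul(6, Pow(-3893, -1)) = Mul(6, Rational(-1, 3893)) = Rational(-6, 3893) ≈ -0.0015412)
Function('o')(J) = Mul(2, J, Pow(Add(-1, J), -1)) (Function('o')(J) = Mul(Mul(2, J), Pow(Add(-1, J), -1)) = Mul(2, J, Pow(Add(-1, J), -1)))
Mul(Add(Add(14840, 14520), Mul(Mul(-2, 14), Function('o')(-6))), Add(f, Mul(-55, Add(-65, Pow(-95, -1))))) = Mul(Add(Add(14840, 14520), Mul(Mul(-2, 14), Mul(2, -6, Pow(Add(-1, -6), -1)))), Add(Rational(-6, 3893), Mul(-55, Add(-65, Pow(-95, -1))))) = Mul(Add(29360, Mul(-28, Mul(2, -6, Pow(-7, -1)))), Add(Rational(-6, 3893), Mul(-55, Add(-65, Rational(-1, 95))))) = Mul(Add(29360, Mul(-28, Mul(2, -6, Rational(-1, 7)))), Add(Rational(-6, 3893), Mul(-55, Rational(-6176, 95)))) = Mul(Add(29360, Mul(-28, Rational(12, 7))), Add(Rational(-6, 3893), Rational(67936, 19))) = Mul(Add(29360, -48), Rational(264474734, 73967)) = Mul(29312, Rational(264474734, 73967)) = Rational(33852765952, 323)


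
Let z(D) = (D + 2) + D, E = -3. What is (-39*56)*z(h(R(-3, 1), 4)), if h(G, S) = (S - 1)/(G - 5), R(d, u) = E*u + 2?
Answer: -2184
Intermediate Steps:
R(d, u) = 2 - 3*u (R(d, u) = -3*u + 2 = 2 - 3*u)
h(G, S) = (-1 + S)/(-5 + G)
z(D) = 2 + 2*D (z(D) = (2 + D) + D = 2 + 2*D)
(-39*56)*z(h(R(-3, 1), 4)) = (-39*56)*(2 + 2*((-1 + 4)/(-5 + (2 - 3*1)))) = -2184*(2 + 2*(3/(-5 + (2 - 3)))) = -2184*(2 + 2*(3/(-5 - 1))) = -2184*(2 + 2*(3/(-6))) = -2184*(2 + 2*(-⅙*3)) = -2184*(2 + 2*(-½)) = -2184*(2 - 1) = -2184*1 = -2184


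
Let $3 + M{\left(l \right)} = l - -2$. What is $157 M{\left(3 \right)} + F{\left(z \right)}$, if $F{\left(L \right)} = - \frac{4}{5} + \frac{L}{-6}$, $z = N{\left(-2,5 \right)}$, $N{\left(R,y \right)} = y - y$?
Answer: $\frac{1566}{5} \approx 313.2$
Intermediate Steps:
$N{\left(R,y \right)} = 0$
$z = 0$
$F{\left(L \right)} = - \frac{4}{5} - \frac{L}{6}$ ($F{\left(L \right)} = \left(-4\right) \frac{1}{5} + L \left(- \frac{1}{6}\right) = - \frac{4}{5} - \frac{L}{6}$)
$M{\left(l \right)} = -1 + l$ ($M{\left(l \right)} = -3 + \left(l - -2\right) = -3 + \left(l + 2\right) = -3 + \left(2 + l\right) = -1 + l$)
$157 M{\left(3 \right)} + F{\left(z \right)} = 157 \left(-1 + 3\right) - \frac{4}{5} = 157 \cdot 2 + \left(- \frac{4}{5} + 0\right) = 314 - \frac{4}{5} = \frac{1566}{5}$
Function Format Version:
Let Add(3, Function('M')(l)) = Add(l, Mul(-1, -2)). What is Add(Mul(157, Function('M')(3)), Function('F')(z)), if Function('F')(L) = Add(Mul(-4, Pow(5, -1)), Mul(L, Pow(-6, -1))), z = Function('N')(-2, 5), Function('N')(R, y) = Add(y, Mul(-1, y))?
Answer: Rational(1566, 5) ≈ 313.20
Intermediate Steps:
Function('N')(R, y) = 0
z = 0
Function('F')(L) = Add(Rational(-4, 5), Mul(Rational(-1, 6), L)) (Function('F')(L) = Add(Mul(-4, Rational(1, 5)), Mul(L, Rational(-1, 6))) = Add(Rational(-4, 5), Mul(Rational(-1, 6), L)))
Function('M')(l) = Add(-1, l) (Function('M')(l) = Add(-3, Add(l, Mul(-1, -2))) = Add(-3, Add(l, 2)) = Add(-3, Add(2, l)) = Add(-1, l))
Add(Mul(157, Function('M')(3)), Function('F')(z)) = Add(Mul(157, Add(-1, 3)), Add(Rational(-4, 5), Mul(Rational(-1, 6), 0))) = Add(Mul(157, 2), Add(Rational(-4, 5), 0)) = Add(314, Rational(-4, 5)) = Rational(1566, 5)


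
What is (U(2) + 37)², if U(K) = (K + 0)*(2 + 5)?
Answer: 2601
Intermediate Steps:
U(K) = 7*K (U(K) = K*7 = 7*K)
(U(2) + 37)² = (7*2 + 37)² = (14 + 37)² = 51² = 2601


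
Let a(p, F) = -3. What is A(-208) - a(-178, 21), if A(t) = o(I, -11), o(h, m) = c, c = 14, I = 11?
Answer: 17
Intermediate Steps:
o(h, m) = 14
A(t) = 14
A(-208) - a(-178, 21) = 14 - 1*(-3) = 14 + 3 = 17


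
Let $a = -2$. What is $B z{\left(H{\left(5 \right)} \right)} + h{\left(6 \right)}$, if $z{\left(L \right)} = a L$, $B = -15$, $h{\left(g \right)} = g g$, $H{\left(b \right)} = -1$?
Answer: $6$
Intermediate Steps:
$h{\left(g \right)} = g^{2}$
$z{\left(L \right)} = - 2 L$
$B z{\left(H{\left(5 \right)} \right)} + h{\left(6 \right)} = - 15 \left(\left(-2\right) \left(-1\right)\right) + 6^{2} = \left(-15\right) 2 + 36 = -30 + 36 = 6$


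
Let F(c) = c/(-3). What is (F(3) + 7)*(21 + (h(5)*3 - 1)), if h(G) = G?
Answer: 210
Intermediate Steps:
F(c) = -c/3 (F(c) = c*(-⅓) = -c/3)
(F(3) + 7)*(21 + (h(5)*3 - 1)) = (-⅓*3 + 7)*(21 + (5*3 - 1)) = (-1 + 7)*(21 + (15 - 1)) = 6*(21 + 14) = 6*35 = 210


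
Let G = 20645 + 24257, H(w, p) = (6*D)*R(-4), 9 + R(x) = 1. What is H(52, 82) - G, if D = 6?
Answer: -45190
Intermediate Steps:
R(x) = -8 (R(x) = -9 + 1 = -8)
H(w, p) = -288 (H(w, p) = (6*6)*(-8) = 36*(-8) = -288)
G = 44902
H(52, 82) - G = -288 - 1*44902 = -288 - 44902 = -45190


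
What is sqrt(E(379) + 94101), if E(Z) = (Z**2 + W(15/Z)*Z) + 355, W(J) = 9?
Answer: 2*sqrt(60377) ≈ 491.43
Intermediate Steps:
E(Z) = 355 + Z**2 + 9*Z (E(Z) = (Z**2 + 9*Z) + 355 = 355 + Z**2 + 9*Z)
sqrt(E(379) + 94101) = sqrt((355 + 379**2 + 9*379) + 94101) = sqrt((355 + 143641 + 3411) + 94101) = sqrt(147407 + 94101) = sqrt(241508) = 2*sqrt(60377)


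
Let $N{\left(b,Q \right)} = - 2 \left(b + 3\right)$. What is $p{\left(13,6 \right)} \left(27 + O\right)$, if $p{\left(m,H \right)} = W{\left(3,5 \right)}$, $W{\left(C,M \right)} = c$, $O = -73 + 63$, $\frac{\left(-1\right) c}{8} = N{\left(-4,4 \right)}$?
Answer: $-272$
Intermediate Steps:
$N{\left(b,Q \right)} = -6 - 2 b$ ($N{\left(b,Q \right)} = - 2 \left(3 + b\right) = -6 - 2 b$)
$c = -16$ ($c = - 8 \left(-6 - -8\right) = - 8 \left(-6 + 8\right) = \left(-8\right) 2 = -16$)
$O = -10$
$W{\left(C,M \right)} = -16$
$p{\left(m,H \right)} = -16$
$p{\left(13,6 \right)} \left(27 + O\right) = - 16 \left(27 - 10\right) = \left(-16\right) 17 = -272$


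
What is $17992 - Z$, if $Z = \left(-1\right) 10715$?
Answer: $28707$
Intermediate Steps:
$Z = -10715$
$17992 - Z = 17992 - -10715 = 17992 + 10715 = 28707$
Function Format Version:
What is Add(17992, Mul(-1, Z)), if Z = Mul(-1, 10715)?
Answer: 28707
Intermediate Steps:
Z = -10715
Add(17992, Mul(-1, Z)) = Add(17992, Mul(-1, -10715)) = Add(17992, 10715) = 28707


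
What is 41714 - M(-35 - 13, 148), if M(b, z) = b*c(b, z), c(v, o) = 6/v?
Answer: 41708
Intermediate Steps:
M(b, z) = 6 (M(b, z) = b*(6/b) = 6)
41714 - M(-35 - 13, 148) = 41714 - 1*6 = 41714 - 6 = 41708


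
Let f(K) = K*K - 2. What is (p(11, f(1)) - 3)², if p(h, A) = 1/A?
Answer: 16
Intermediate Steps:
f(K) = -2 + K² (f(K) = K² - 2 = -2 + K²)
(p(11, f(1)) - 3)² = (1/(-2 + 1²) - 3)² = (1/(-2 + 1) - 3)² = (1/(-1) - 3)² = (-1 - 3)² = (-4)² = 16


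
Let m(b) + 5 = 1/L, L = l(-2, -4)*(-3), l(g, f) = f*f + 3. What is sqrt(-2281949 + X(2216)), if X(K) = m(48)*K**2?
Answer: I*sqrt(87467566413)/57 ≈ 5188.6*I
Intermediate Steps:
l(g, f) = 3 + f**2 (l(g, f) = f**2 + 3 = 3 + f**2)
L = -57 (L = (3 + (-4)**2)*(-3) = (3 + 16)*(-3) = 19*(-3) = -57)
m(b) = -286/57 (m(b) = -5 + 1/(-57) = -5 - 1/57 = -286/57)
X(K) = -286*K**2/57
sqrt(-2281949 + X(2216)) = sqrt(-2281949 - 286/57*2216**2) = sqrt(-2281949 - 286/57*4910656) = sqrt(-2281949 - 1404447616/57) = sqrt(-1534518709/57) = I*sqrt(87467566413)/57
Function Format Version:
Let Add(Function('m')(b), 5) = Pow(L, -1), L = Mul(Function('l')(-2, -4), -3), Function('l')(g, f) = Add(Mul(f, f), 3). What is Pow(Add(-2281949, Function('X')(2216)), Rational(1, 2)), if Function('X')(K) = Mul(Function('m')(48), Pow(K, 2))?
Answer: Mul(Rational(1, 57), I, Pow(87467566413, Rational(1, 2))) ≈ Mul(5188.6, I)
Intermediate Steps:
Function('l')(g, f) = Add(3, Pow(f, 2)) (Function('l')(g, f) = Add(Pow(f, 2), 3) = Add(3, Pow(f, 2)))
L = -57 (L = Mul(Add(3, Pow(-4, 2)), -3) = Mul(Add(3, 16), -3) = Mul(19, -3) = -57)
Function('m')(b) = Rational(-286, 57) (Function('m')(b) = Add(-5, Pow(-57, -1)) = Add(-5, Rational(-1, 57)) = Rational(-286, 57))
Function('X')(K) = Mul(Rational(-286, 57), Pow(K, 2))
Pow(Add(-2281949, Function('X')(2216)), Rational(1, 2)) = Pow(Add(-2281949, Mul(Rational(-286, 57), Pow(2216, 2))), Rational(1, 2)) = Pow(Add(-2281949, Mul(Rational(-286, 57), 4910656)), Rational(1, 2)) = Pow(Add(-2281949, Rational(-1404447616, 57)), Rational(1, 2)) = Pow(Rational(-1534518709, 57), Rational(1, 2)) = Mul(Rational(1, 57), I, Pow(87467566413, Rational(1, 2)))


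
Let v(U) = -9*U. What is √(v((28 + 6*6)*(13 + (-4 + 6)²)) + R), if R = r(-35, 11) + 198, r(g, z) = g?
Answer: I*√9629 ≈ 98.127*I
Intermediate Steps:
R = 163 (R = -35 + 198 = 163)
√(v((28 + 6*6)*(13 + (-4 + 6)²)) + R) = √(-9*(28 + 6*6)*(13 + (-4 + 6)²) + 163) = √(-9*(28 + 36)*(13 + 2²) + 163) = √(-576*(13 + 4) + 163) = √(-576*17 + 163) = √(-9*1088 + 163) = √(-9792 + 163) = √(-9629) = I*√9629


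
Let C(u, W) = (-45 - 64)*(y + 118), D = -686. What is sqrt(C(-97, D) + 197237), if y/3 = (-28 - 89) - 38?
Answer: 2*sqrt(58765) ≈ 484.83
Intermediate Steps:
y = -465 (y = 3*((-28 - 89) - 38) = 3*(-117 - 38) = 3*(-155) = -465)
C(u, W) = 37823 (C(u, W) = (-45 - 64)*(-465 + 118) = -109*(-347) = 37823)
sqrt(C(-97, D) + 197237) = sqrt(37823 + 197237) = sqrt(235060) = 2*sqrt(58765)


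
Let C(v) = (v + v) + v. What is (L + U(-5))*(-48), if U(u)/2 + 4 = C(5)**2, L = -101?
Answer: -16368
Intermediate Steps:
C(v) = 3*v (C(v) = 2*v + v = 3*v)
U(u) = 442 (U(u) = -8 + 2*(3*5)**2 = -8 + 2*15**2 = -8 + 2*225 = -8 + 450 = 442)
(L + U(-5))*(-48) = (-101 + 442)*(-48) = 341*(-48) = -16368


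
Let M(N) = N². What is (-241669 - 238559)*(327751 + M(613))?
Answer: -337850002560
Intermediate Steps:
(-241669 - 238559)*(327751 + M(613)) = (-241669 - 238559)*(327751 + 613²) = -480228*(327751 + 375769) = -480228*703520 = -337850002560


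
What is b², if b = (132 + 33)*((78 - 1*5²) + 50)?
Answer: 288830025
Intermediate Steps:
b = 16995 (b = 165*((78 - 1*25) + 50) = 165*((78 - 25) + 50) = 165*(53 + 50) = 165*103 = 16995)
b² = 16995² = 288830025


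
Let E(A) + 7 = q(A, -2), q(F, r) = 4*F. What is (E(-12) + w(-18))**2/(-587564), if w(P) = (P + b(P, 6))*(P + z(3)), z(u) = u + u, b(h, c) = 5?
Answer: -10201/587564 ≈ -0.017362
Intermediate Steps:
z(u) = 2*u
E(A) = -7 + 4*A
w(P) = (5 + P)*(6 + P) (w(P) = (P + 5)*(P + 2*3) = (5 + P)*(P + 6) = (5 + P)*(6 + P))
(E(-12) + w(-18))**2/(-587564) = ((-7 + 4*(-12)) + (30 + (-18)**2 + 11*(-18)))**2/(-587564) = ((-7 - 48) + (30 + 324 - 198))**2*(-1/587564) = (-55 + 156)**2*(-1/587564) = 101**2*(-1/587564) = 10201*(-1/587564) = -10201/587564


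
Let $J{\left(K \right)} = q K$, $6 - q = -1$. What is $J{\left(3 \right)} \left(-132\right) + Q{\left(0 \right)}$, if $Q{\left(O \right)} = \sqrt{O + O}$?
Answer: $-2772$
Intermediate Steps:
$q = 7$ ($q = 6 - -1 = 6 + 1 = 7$)
$Q{\left(O \right)} = \sqrt{2} \sqrt{O}$ ($Q{\left(O \right)} = \sqrt{2 O} = \sqrt{2} \sqrt{O}$)
$J{\left(K \right)} = 7 K$
$J{\left(3 \right)} \left(-132\right) + Q{\left(0 \right)} = 7 \cdot 3 \left(-132\right) + \sqrt{2} \sqrt{0} = 21 \left(-132\right) + \sqrt{2} \cdot 0 = -2772 + 0 = -2772$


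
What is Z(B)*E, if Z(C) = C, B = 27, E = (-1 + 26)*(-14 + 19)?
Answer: 3375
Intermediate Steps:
E = 125 (E = 25*5 = 125)
Z(B)*E = 27*125 = 3375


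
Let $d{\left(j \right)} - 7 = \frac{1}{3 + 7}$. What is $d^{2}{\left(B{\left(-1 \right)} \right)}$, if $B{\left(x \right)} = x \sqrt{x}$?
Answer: $\frac{5041}{100} \approx 50.41$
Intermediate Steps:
$B{\left(x \right)} = x^{\frac{3}{2}}$
$d{\left(j \right)} = \frac{71}{10}$ ($d{\left(j \right)} = 7 + \frac{1}{3 + 7} = 7 + \frac{1}{10} = \frac{71}{10}$)
$d^{2}{\left(B{\left(-1 \right)} \right)} = \left(\frac{71}{10}\right)^{2} = \frac{5041}{100}$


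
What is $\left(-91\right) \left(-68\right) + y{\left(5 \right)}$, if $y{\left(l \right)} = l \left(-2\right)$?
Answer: $6178$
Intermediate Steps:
$y{\left(l \right)} = - 2 l$
$\left(-91\right) \left(-68\right) + y{\left(5 \right)} = \left(-91\right) \left(-68\right) - 10 = 6188 - 10 = 6178$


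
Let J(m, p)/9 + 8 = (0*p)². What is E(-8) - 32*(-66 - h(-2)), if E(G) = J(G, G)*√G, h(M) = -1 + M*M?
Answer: 2208 - 144*I*√2 ≈ 2208.0 - 203.65*I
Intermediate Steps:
h(M) = -1 + M²
J(m, p) = -72 (J(m, p) = -72 + 9*(0*p)² = -72 + 9*0² = -72 + 9*0 = -72 + 0 = -72)
E(G) = -72*√G
E(-8) - 32*(-66 - h(-2)) = -144*I*√2 - 32*(-66 - (-1 + (-2)²)) = -144*I*√2 - 32*(-66 - (-1 + 4)) = -144*I*√2 - 32*(-66 - 1*3) = -144*I*√2 - 32*(-66 - 3) = -144*I*√2 - 32*(-69) = -144*I*√2 + 2208 = 2208 - 144*I*√2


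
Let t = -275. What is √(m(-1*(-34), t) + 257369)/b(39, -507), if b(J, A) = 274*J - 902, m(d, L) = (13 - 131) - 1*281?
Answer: √256970/9784 ≈ 0.051811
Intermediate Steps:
m(d, L) = -399 (m(d, L) = -118 - 281 = -399)
b(J, A) = -902 + 274*J
√(m(-1*(-34), t) + 257369)/b(39, -507) = √(-399 + 257369)/(-902 + 274*39) = √256970/(-902 + 10686) = √256970/9784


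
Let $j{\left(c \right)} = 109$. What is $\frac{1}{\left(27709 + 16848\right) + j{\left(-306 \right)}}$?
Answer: $\frac{1}{44666} \approx 2.2388 \cdot 10^{-5}$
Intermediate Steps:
$\frac{1}{\left(27709 + 16848\right) + j{\left(-306 \right)}} = \frac{1}{\left(27709 + 16848\right) + 109} = \frac{1}{44557 + 109} = \frac{1}{44666}$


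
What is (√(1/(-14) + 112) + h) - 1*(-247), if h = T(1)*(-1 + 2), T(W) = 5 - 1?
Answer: 251 + √21938/14 ≈ 261.58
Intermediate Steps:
T(W) = 4
h = 4 (h = 4*(-1 + 2) = 4*1 = 4)
(√(1/(-14) + 112) + h) - 1*(-247) = (√(1/(-14) + 112) + 4) - 1*(-247) = (√(-1/14 + 112) + 4) + 247 = (√(1567/14) + 4) + 247 = (√21938/14 + 4) + 247 = (4 + √21938/14) + 247 = 251 + √21938/14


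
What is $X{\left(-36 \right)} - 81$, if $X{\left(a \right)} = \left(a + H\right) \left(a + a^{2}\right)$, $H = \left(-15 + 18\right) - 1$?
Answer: $-42921$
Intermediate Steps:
$H = 2$ ($H = 3 - 1 = 2$)
$X{\left(a \right)} = \left(2 + a\right) \left(a + a^{2}\right)$ ($X{\left(a \right)} = \left(a + 2\right) \left(a + a^{2}\right) = \left(2 + a\right) \left(a + a^{2}\right)$)
$X{\left(-36 \right)} - 81 = - 36 \left(2 + \left(-36\right)^{2} + 3 \left(-36\right)\right) - 81 = - 36 \left(2 + 1296 - 108\right) - 81 = \left(-36\right) 1190 - 81 = -42840 - 81 = -42921$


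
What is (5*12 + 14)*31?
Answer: 2294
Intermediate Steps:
(5*12 + 14)*31 = (60 + 14)*31 = 74*31 = 2294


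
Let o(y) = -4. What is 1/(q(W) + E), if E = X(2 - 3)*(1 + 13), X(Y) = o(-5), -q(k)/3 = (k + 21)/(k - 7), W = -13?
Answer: -5/274 ≈ -0.018248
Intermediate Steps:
q(k) = -3*(21 + k)/(-7 + k) (q(k) = -3*(k + 21)/(k - 7) = -3*(21 + k)/(-7 + k))
X(Y) = -4
E = -56 (E = -4*(1 + 13) = -4*14 = -56)
1/(q(W) + E) = 1/(3*(-21 - 1*(-13))/(-7 - 13) - 56) = 1/(3*(-21 + 13)/(-20) - 56) = 1/(3*(-1/20)*(-8) - 56) = 1/(6/5 - 56) = 1/(-274/5) = -5/274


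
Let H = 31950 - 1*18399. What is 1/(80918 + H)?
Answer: 1/94469 ≈ 1.0585e-5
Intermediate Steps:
H = 13551 (H = 31950 - 18399 = 13551)
1/(80918 + H) = 1/(80918 + 13551) = 1/94469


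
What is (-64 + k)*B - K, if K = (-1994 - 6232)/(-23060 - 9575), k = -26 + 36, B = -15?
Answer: 26426124/32635 ≈ 809.75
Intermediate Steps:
k = 10
K = 8226/32635 (K = -8226/(-32635) = -8226*(-1/32635) = 8226/32635 ≈ 0.25206)
(-64 + k)*B - K = (-64 + 10)*(-15) - 1*8226/32635 = -54*(-15) - 8226/32635 = 810 - 8226/32635 = 26426124/32635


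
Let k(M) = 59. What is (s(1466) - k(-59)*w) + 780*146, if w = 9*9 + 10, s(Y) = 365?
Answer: 108876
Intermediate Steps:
w = 91 (w = 81 + 10 = 91)
(s(1466) - k(-59)*w) + 780*146 = (365 - 59*91) + 780*146 = (365 - 1*5369) + 113880 = (365 - 5369) + 113880 = -5004 + 113880 = 108876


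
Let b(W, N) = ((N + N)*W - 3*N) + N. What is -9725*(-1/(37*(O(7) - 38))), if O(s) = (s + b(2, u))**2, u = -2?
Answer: -9725/1073 ≈ -9.0634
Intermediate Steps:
b(W, N) = -2*N + 2*N*W (b(W, N) = ((2*N)*W - 3*N) + N = (2*N*W - 3*N) + N = (-3*N + 2*N*W) + N = -2*N + 2*N*W)
O(s) = (-4 + s)**2 (O(s) = (s + 2*(-2)*(-1 + 2))**2 = (s + 2*(-2)*1)**2 = (s - 4)**2 = (-4 + s)**2)
-9725*(-1/(37*(O(7) - 38))) = -9725*(-1/(37*((-4 + 7)**2 - 38))) = -9725*(-1/(37*(3**2 - 38))) = -9725*(-1/(37*(9 - 38))) = -9725/((-37*(-29))) = -9725/1073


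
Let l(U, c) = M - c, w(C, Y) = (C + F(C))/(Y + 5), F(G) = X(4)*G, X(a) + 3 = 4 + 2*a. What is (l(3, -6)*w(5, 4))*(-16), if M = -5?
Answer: -800/9 ≈ -88.889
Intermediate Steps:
X(a) = 1 + 2*a (X(a) = -3 + (4 + 2*a) = 1 + 2*a)
F(G) = 9*G (F(G) = (1 + 2*4)*G = (1 + 8)*G = 9*G)
w(C, Y) = 10*C/(5 + Y) (w(C, Y) = (C + 9*C)/(Y + 5) = (10*C)/(5 + Y) = 10*C/(5 + Y))
l(U, c) = -5 - c
(l(3, -6)*w(5, 4))*(-16) = ((-5 - 1*(-6))*(10*5/(5 + 4)))*(-16) = ((-5 + 6)*(10*5/9))*(-16) = (1*(10*5*(⅑)))*(-16) = (1*(50/9))*(-16) = (50/9)*(-16) = -800/9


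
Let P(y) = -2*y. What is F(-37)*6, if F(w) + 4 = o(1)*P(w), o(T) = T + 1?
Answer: 864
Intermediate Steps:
o(T) = 1 + T
F(w) = -4 - 4*w (F(w) = -4 + (1 + 1)*(-2*w) = -4 + 2*(-2*w) = -4 - 4*w)
F(-37)*6 = (-4 - 4*(-37))*6 = (-4 + 148)*6 = 144*6 = 864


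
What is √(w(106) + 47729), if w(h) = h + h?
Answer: √47941 ≈ 218.95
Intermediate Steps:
w(h) = 2*h
√(w(106) + 47729) = √(2*106 + 47729) = √(212 + 47729) = √47941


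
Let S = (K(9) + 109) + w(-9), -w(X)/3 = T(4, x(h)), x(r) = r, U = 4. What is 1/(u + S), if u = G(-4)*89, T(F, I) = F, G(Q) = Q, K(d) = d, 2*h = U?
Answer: -1/250 ≈ -0.0040000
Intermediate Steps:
h = 2 (h = (½)*4 = 2)
w(X) = -12 (w(X) = -3*4 = -12)
S = 106 (S = (9 + 109) - 12 = 118 - 12 = 106)
u = -356 (u = -4*89 = -356)
1/(u + S) = 1/(-356 + 106) = 1/(-250) = -1/250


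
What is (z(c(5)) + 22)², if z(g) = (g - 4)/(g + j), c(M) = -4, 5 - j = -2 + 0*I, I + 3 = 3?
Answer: 3364/9 ≈ 373.78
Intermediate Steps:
I = 0 (I = -3 + 3 = 0)
j = 7 (j = 5 - (-2 + 0*0) = 5 - (-2 + 0) = 5 - 1*(-2) = 5 + 2 = 7)
z(g) = (-4 + g)/(7 + g) (z(g) = (g - 4)/(g + 7) = (-4 + g)/(7 + g))
(z(c(5)) + 22)² = ((-4 - 4)/(7 - 4) + 22)² = (-8/3 + 22)² = (58/3)² = 3364/9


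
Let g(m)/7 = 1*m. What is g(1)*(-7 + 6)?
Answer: -7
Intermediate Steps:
g(m) = 7*m (g(m) = 7*(1*m) = 7*m)
g(1)*(-7 + 6) = (7*1)*(-7 + 6) = 7*(-1) = -7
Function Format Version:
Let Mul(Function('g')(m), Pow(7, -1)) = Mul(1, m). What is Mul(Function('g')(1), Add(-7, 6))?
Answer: -7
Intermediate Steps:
Function('g')(m) = Mul(7, m) (Function('g')(m) = Mul(7, Mul(1, m)) = Mul(7, m))
Mul(Function('g')(1), Add(-7, 6)) = Mul(Mul(7, 1), Add(-7, 6)) = Mul(7, -1) = -7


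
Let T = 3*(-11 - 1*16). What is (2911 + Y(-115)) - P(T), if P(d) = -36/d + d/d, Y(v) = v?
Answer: 25151/9 ≈ 2794.6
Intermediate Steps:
T = -81 (T = 3*(-11 - 16) = 3*(-27) = -81)
P(d) = 1 - 36/d (P(d) = -36/d + 1 = 1 - 36/d)
(2911 + Y(-115)) - P(T) = (2911 - 115) - (-36 - 81)/(-81) = 2796 - (-1)*(-117)/81 = 2796 - 1*13/9 = 2796 - 13/9 = 25151/9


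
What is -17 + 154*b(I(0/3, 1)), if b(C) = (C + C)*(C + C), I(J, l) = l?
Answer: 599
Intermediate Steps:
b(C) = 4*C**2 (b(C) = (2*C)*(2*C) = 4*C**2)
-17 + 154*b(I(0/3, 1)) = -17 + 154*(4*1**2) = -17 + 154*(4*1) = -17 + 154*4 = -17 + 616 = 599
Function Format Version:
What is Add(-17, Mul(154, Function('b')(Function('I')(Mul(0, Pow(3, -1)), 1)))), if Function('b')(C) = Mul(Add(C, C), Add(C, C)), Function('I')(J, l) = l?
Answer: 599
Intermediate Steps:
Function('b')(C) = Mul(4, Pow(C, 2)) (Function('b')(C) = Mul(Mul(2, C), Mul(2, C)) = Mul(4, Pow(C, 2)))
Add(-17, Mul(154, Function('b')(Function('I')(Mul(0, Pow(3, -1)), 1)))) = Add(-17, Mul(154, Mul(4, Pow(1, 2)))) = Add(-17, Mul(154, Mul(4, 1))) = Add(-17, Mul(154, 4)) = Add(-17, 616) = 599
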